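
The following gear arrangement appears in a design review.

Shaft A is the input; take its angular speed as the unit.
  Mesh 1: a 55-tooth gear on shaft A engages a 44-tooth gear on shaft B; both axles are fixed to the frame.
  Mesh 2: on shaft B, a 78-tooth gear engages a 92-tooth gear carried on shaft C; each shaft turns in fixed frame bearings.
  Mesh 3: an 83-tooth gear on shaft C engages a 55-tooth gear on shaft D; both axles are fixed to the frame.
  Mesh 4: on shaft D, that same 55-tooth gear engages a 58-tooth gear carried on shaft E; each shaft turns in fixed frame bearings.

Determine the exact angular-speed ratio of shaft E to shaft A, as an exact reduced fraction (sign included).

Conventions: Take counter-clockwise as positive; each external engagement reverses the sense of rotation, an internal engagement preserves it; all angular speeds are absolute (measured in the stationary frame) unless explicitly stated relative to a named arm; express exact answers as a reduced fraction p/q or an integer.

class = fixed-axis compound train [4 meshes; 4 ratios multiply, 4 sense flips]
mesh 1 [55T→44T]: running ratio 5/4, sense −
mesh 2 [78T→92T]: running ratio 195/184, sense +
mesh 3 [83T→55T]: running ratio 3237/2024, sense −
mesh 4 [55T→58T]: running ratio 16185/10672, sense +
ω_out/ω_in = 16185/10672

16185/10672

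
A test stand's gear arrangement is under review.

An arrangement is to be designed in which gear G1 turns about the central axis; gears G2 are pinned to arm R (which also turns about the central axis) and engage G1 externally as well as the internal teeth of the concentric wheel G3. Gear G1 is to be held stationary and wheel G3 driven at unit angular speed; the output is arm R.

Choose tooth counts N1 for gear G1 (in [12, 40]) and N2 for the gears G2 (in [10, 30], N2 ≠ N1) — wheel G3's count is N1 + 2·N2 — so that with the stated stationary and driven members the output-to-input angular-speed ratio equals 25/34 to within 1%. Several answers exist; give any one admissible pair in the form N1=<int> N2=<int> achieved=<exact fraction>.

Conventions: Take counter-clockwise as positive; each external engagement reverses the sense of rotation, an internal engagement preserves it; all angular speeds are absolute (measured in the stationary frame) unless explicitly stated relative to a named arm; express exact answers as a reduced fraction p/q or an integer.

N1=18 N2=16 achieved=25/34

design class (target 25/34): planetary set
Willis with ω_sun = 0: ω_arm/ω_ring = N3/(N1+N3); set equal to 25/34  ⇒  N3/N1 = (25/34)/(1 − 25/34) = 25/9
N3 = N1 + 2·N2  ⇒  N2/N1 = (N3/N1 − 1)/2 = (25/9 − 1)/2 = 8/9
smallest multiple with N1 ≥ 12 and N2 ≥ 10: k = 2  ⇒  N1 = 2·9 = 18, N2 = 2·8 = 16 (N1 ≤ 40, N2 ≤ 30, N2 ≠ N1 ✓), N3 = 18 + 2·16 = 50
check: N3/(N1+N3) with N1 = 18, N3 = 50 gives 25/34; |achieved − target| = 0 ≤ 1/136 ✓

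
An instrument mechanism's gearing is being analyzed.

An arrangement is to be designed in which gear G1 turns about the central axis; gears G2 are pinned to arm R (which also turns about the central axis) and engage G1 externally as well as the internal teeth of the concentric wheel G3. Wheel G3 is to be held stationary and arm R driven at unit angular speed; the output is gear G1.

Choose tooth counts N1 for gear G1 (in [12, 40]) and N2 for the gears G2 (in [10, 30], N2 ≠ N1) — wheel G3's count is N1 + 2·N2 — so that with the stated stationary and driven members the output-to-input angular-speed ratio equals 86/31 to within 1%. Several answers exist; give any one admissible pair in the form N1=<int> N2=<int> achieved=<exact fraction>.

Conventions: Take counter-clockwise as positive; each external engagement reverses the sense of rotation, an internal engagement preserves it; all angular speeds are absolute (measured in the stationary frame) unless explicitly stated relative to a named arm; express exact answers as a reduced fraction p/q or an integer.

planetary set to be sized for 86/31 (Willis relation)
Willis with ω_ring = 0: ω_sun/ω_arm = (N1+N3)/N1; set equal to 86/31  ⇒  N3/N1 = 86/31 − 1 = 55/31
N3 = N1 + 2·N2  ⇒  N2/N1 = (N3/N1 − 1)/2 = (55/31 − 1)/2 = 12/31
smallest multiple with N1 ≥ 12 and N2 ≥ 10: k = 1  ⇒  N1 = 1·31 = 31, N2 = 1·12 = 12 (N1 ≤ 40, N2 ≤ 30, N2 ≠ N1 ✓), N3 = 31 + 2·12 = 55
check: (N1+N3)/N1 with N1 = 31, N3 = 55 gives 86/31; |achieved − target| = 0 ≤ 43/1550 ✓

N1=31 N2=12 achieved=86/31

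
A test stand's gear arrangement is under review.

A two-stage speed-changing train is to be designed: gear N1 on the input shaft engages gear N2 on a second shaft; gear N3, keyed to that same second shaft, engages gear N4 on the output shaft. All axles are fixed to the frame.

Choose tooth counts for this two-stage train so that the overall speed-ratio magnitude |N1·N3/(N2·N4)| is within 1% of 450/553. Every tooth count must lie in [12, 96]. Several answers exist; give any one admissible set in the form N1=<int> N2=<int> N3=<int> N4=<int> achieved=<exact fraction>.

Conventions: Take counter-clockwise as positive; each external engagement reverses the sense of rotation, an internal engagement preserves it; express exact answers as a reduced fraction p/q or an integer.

N1=12 N2=14 N3=75 N4=79 achieved=450/553

2-stage fixed-axis compound train for ratio 450/553
target = 450/553 in lowest terms: an exact hit needs N1·N3 = k·450 and N2·N4 = k·553 for one integer k, every count in [12, 96]; additionally prefer no 1:1 stage (N1 ≠ N2, N3 ≠ N4)
k = 1: no 1:1-free in-range split of k·450 and k·553 into factor pairs; take k = 2
k = 2: N1·N3 = 900 = 12·75, N2·N4 = 1106 = 14·79
achieved = 12·75/(14·79) = 450/553; |achieved − target| = 0 ≤ 9/1106 ✓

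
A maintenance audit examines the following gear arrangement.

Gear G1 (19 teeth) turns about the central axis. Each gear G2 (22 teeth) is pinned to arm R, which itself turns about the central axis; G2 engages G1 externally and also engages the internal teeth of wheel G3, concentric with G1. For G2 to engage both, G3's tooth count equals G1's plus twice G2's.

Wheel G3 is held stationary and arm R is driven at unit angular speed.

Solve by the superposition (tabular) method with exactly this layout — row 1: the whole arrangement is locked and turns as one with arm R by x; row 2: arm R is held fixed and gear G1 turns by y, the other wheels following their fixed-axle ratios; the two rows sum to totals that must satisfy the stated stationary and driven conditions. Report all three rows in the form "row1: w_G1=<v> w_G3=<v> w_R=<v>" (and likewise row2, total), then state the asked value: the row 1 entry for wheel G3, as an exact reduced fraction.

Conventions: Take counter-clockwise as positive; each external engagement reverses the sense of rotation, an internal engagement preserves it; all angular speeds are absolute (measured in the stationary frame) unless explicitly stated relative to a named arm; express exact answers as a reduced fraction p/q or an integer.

class = planetary set [G3 = 19+2·22 = 63; Willis about the carrier]
row 1 (train locked, turned with arm): all members turn x
row 2 — arm fixed, fixed-axis ratios: sun y, ring −(19/63)·y, arm 0
boundary: total ω_ring = x − (19/63)·y = 0 and total ω_arm = x = 1  ⇒  y = 63/19, x = 1
row 2 ring = −(19/63)·63/19 = -1
totals (row 1 + row 2): sun 1 + 63/19 = 82/19, ring 1 + (-1) = 0, arm 1 + 0 = 1
asked cell (row1, ring) = 1

row1: w_G1=1 w_G3=1 w_R=1
row2: w_G1=63/19 w_G3=-1 w_R=0
total: w_G1=82/19 w_G3=0 w_R=1
asked value: 1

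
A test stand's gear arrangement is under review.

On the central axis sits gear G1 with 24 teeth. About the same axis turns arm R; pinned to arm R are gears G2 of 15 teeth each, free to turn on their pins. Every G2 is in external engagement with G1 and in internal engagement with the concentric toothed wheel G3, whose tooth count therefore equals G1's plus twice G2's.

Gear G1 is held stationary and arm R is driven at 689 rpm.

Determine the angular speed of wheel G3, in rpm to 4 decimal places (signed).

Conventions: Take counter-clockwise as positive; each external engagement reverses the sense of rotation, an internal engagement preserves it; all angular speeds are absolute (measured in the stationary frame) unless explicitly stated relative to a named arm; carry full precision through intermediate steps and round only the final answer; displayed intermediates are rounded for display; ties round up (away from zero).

recognized (axles ride arm R): planetary set, 24/15/54 teeth
normalise by the input: solve with ω_arm = 1, then scale by 689 rpm
ring teeth: 24 + 2·15 = 54
24(ω_sun−ω_arm) = −54(ω_ring−ω_arm),  ω_sun = 0, ω_arm = 1
ω_ring = 1 − (24/54)(0−1) = 13/9
scale: ω_ring = 13/9 × 689 rpm = +995.2222 rpm

+995.2222 rpm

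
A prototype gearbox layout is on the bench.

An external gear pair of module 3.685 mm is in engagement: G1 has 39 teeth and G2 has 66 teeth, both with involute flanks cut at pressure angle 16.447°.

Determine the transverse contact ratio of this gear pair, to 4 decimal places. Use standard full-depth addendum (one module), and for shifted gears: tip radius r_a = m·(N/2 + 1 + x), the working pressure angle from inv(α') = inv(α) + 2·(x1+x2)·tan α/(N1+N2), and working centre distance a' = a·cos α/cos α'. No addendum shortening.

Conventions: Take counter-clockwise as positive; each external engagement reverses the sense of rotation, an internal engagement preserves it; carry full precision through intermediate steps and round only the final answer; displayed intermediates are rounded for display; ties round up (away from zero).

1.9756

recognized (one external pair, fixed centres): single-mesh tooth geometry, m = 3.685, N1 = 39, N2 = 66
base radii: r_b1 = 68.917238, r_b2 = 116.629172
tip radii: r_a1 = 75.542500, r_a2 = 125.290000
no profile shift: α' = α, a' = a
action lengths: √(r_a1²−r_b1²) = 30.936768, √(r_a2²−r_b2²) = 45.773576
base pitch p_b = π·m·cos α = 11.103071
CR = (30.936768 + 45.773576 − 193.462500·sin 16.44700°)/11.103071 = 1.975637
contact ratio ≈ 1.9756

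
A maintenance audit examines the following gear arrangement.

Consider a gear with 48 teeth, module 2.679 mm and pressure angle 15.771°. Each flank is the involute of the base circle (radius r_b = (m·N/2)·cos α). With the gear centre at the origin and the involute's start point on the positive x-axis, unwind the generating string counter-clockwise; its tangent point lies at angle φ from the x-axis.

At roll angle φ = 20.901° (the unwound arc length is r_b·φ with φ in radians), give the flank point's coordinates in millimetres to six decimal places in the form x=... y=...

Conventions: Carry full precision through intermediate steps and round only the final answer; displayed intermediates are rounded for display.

recognized (one wheel, involute flank): single-mesh tooth geometry, m = 2.679, N = 48
pitch radius r_p = m·N/2 = 2.679·48/2 = 64.296000
base radius r_b = r_p·cos α = 64.296000·cos 15.771° = 61.875621
roll angle φ = 20.901° = 0.36479127 rad
x = r_b·(cos φ + φ·sin φ) = 65.856643
y = r_b·(sin φ − φ·cos φ) = 0.987964

x=65.856643 y=0.987964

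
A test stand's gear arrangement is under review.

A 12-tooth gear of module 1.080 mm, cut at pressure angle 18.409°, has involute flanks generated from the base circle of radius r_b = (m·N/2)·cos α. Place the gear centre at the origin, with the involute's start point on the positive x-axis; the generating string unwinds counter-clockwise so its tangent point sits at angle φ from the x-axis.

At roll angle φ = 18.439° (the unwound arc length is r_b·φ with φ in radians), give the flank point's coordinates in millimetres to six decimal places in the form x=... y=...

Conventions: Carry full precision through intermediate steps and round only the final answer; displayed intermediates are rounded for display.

x=6.458590 y=0.067605

topology: single-mesh involute geometry — m = 1.080, N = 12
pitch radius r_p = m·N/2 = 1.080·12/2 = 6.480000
base radius r_b = r_p·cos α = 6.480000·cos 18.409° = 6.148395
roll angle φ = 18.439° = 0.32182126 rad
x = r_b·(cos φ + φ·sin φ) = 6.458590
y = r_b·(sin φ − φ·cos φ) = 0.067605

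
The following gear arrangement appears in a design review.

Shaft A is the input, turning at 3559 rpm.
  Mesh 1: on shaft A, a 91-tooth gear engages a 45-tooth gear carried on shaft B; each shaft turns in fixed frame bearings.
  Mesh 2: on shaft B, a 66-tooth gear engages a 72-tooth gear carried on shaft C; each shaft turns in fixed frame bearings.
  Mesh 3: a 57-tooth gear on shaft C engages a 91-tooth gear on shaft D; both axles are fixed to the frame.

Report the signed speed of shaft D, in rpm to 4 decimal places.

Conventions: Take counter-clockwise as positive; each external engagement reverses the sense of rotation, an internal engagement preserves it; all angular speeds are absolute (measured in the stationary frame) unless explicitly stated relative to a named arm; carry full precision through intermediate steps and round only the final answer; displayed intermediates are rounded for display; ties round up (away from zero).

-4132.3944 rpm

recognized (4 fixed axles, 3 meshes): fixed-axis compound train
mesh 1 [91T→45T]: ω = 3559.0000×91/45 = 7197.0889 rpm, sense flips to −
mesh 2 [66T→72T]: ω = 7197.0889×66/72 = 6597.3315 rpm, sense flips to +
mesh 3 [57T→91T]: ω = 6597.3315×57/91 = 4132.3944 rpm, sense flips to −
signed output speed = -4132.3944 rpm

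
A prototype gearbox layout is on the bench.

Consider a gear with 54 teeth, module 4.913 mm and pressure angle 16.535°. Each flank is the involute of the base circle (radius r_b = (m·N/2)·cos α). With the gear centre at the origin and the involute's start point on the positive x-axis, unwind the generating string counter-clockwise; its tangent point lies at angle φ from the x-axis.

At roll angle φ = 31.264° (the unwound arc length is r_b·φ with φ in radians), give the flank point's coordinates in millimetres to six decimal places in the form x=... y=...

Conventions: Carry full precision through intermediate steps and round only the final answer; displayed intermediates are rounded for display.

single-mesh involute tooth geometry (54T wheel at module 4.913)
pitch radius r_p = m·N/2 = 4.913·54/2 = 132.651000
base radius r_b = r_p·cos α = 132.651000·cos 16.535° = 127.165359
roll angle φ = 31.264° = 0.54565974 rad
x = r_b·(cos φ + φ·sin φ) = 144.710712
y = r_b·(sin φ − φ·cos φ) = 6.683853

x=144.710712 y=6.683853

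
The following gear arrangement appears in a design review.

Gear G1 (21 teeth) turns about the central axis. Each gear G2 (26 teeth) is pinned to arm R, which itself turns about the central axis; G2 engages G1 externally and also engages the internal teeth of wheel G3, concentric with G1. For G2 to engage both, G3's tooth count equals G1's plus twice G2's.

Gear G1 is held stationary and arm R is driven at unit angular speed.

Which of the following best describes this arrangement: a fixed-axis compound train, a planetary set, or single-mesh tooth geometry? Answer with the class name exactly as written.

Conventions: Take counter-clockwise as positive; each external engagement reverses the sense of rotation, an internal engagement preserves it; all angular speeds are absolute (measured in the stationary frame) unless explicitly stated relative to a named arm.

topology: planetary set — G1 21T / G2 26T / G3 73T, arm = carrier (Willis)
classification: planetary set

planetary set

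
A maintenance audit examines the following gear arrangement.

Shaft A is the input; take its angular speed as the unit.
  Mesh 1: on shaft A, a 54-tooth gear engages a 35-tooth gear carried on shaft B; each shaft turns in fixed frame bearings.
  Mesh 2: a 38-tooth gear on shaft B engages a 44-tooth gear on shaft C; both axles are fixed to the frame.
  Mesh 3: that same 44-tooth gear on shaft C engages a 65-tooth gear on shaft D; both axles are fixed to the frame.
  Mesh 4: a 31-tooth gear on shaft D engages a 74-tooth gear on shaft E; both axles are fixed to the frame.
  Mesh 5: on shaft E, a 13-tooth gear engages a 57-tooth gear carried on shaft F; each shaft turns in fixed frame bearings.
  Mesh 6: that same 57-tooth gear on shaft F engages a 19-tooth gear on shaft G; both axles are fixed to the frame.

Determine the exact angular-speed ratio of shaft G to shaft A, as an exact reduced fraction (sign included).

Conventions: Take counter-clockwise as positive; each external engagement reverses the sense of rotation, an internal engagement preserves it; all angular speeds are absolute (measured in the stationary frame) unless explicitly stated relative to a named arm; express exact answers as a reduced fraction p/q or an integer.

class = fixed-axis compound train [6 meshes; 6 ratios multiply, 6 sense flips]
mesh 1 [54T→35T]: running ratio 54/35, sense −
mesh 2 [38T→44T]: running ratio 513/385, sense +
mesh 3 [44T→65T]: running ratio 2052/2275, sense −
mesh 4 [31T→74T]: running ratio 31806/84175, sense +
mesh 5 [13T→57T]: running ratio 558/6475, sense −
mesh 6 [57T→19T]: running ratio 1674/6475, sense +
ω_out/ω_in = 1674/6475

1674/6475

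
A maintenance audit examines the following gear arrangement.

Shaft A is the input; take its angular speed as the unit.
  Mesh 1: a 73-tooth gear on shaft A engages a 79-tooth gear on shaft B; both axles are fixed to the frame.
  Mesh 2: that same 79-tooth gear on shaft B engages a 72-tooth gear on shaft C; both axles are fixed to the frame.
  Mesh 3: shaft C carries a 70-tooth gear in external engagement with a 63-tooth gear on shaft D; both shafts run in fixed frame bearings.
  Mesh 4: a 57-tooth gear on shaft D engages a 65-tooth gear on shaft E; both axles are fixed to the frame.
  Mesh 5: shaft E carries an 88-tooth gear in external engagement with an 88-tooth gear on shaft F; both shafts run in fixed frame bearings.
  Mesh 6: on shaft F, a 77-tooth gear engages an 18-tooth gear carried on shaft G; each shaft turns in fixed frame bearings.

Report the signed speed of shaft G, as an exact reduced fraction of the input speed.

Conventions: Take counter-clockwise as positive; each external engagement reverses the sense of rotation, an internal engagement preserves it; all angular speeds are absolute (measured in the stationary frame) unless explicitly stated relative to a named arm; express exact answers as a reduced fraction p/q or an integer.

6-mesh fixed-axis compound train (all bearings frame-fixed)
mesh 1 [73T→79T]: |ω|/ω_in = 1×73/79 = 73/79, sense flips to −
mesh 2 [79T→72T]: |ω|/ω_in = (73/79)×79/72 = 73/72, sense flips to +
mesh 3 [70T→63T]: |ω|/ω_in = (73/72)×70/63 = 365/324, sense flips to −
mesh 4 [57T→65T]: |ω|/ω_in = (365/324)×57/65 = 1387/1404, sense flips to +
mesh 5 [88T→88T]: |ω|/ω_in = (1387/1404)×88/88 = 1387/1404, sense flips to −
mesh 6 [77T→18T]: |ω|/ω_in = (1387/1404)×77/18 = 106799/25272, sense flips to +
signed output speed (× input speed) = 106799/25272

106799/25272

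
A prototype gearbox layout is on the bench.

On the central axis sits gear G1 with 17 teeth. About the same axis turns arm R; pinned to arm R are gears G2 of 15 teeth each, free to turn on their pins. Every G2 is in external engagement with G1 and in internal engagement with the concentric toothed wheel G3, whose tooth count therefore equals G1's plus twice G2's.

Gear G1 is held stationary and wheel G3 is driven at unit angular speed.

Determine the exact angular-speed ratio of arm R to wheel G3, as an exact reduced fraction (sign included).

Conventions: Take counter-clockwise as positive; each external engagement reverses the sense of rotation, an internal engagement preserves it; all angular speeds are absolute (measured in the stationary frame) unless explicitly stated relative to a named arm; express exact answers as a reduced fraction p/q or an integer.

47/64

recognized (axles ride arm R): planetary set, 17/15/47 teeth
ring teeth: 17 + 2·15 = 47
17(ω_sun−ω_arm) = −47(ω_ring−ω_arm),  ω_sun = 0, ω_ring = 1
17(0−ω_arm) = −47(1−ω_arm)  ⇒  64·ω_arm = 47  ⇒  ω_arm = 47/64
ω_out/ω_in = 47/64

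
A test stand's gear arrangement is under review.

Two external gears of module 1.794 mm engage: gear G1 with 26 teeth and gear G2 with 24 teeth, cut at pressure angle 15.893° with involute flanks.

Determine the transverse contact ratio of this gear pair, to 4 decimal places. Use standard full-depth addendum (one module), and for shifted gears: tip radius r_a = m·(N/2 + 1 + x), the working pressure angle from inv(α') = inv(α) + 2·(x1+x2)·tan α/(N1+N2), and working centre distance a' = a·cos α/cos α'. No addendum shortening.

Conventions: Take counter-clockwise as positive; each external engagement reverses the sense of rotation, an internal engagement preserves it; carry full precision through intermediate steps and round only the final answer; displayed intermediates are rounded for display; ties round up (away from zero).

1.7990

topology: single-mesh involute geometry — m = 1.794, 26T/24T pair
base radii: r_b1 = 22.430511, r_b2 = 20.705087
tip radii: r_a1 = 25.116000, r_a2 = 23.322000
no profile shift: α' = α, a' = a
action lengths: √(r_a1²−r_b1²) = 11.299806, √(r_a2²−r_b2²) = 10.733827
base pitch p_b = π·m·cos α = 5.420579
CR = (11.299806 + 10.733827 − 44.850000·sin 15.89300°)/5.420579 = 1.799039
contact ratio ≈ 1.7990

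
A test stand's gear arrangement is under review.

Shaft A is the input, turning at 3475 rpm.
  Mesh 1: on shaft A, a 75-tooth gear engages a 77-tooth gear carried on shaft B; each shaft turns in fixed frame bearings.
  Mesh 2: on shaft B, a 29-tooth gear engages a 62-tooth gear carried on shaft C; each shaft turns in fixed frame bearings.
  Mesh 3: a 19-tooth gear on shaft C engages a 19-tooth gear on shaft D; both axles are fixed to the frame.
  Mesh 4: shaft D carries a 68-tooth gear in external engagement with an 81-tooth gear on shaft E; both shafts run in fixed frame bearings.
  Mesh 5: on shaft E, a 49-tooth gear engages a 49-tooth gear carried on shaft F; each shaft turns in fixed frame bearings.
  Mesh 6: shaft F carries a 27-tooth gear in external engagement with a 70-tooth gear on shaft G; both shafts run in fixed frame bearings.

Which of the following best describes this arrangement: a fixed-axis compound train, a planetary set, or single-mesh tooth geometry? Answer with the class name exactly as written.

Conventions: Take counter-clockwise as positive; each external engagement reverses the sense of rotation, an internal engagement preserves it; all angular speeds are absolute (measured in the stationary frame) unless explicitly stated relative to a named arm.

fixed-axis compound train

recognized (7 fixed axles, 6 meshes): fixed-axis compound train
classification: fixed-axis compound train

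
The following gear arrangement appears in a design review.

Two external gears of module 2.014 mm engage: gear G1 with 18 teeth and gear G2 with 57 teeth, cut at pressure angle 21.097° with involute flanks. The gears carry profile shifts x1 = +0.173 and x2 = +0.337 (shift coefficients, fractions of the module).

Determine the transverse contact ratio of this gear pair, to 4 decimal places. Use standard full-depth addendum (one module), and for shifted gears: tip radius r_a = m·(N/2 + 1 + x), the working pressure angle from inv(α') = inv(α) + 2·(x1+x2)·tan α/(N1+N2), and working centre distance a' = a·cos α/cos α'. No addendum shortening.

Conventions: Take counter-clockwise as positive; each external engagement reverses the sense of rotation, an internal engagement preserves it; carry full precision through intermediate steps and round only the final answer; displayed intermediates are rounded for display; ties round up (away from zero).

1.5272

topology: single-mesh involute geometry — m = 2.014, 18T/57T pair
base radii: r_b1 = 16.911057, r_b2 = 53.551682
tip radii: r_a1 = 20.488422, r_a2 = 60.091718
inv(α') = inv(21.097°) + 2·(+0.173+0.337)·tan α/(18+57) = 0.02284260  ⇒  α' = 22.93413°
a' = a·cos α / cos α' = 75.5250·cos 21.097°/cos 22.93413° = 76.510641
action lengths: √(r_a1²−r_b1²) = 11.566831, √(r_a2²−r_b2²) = 27.262281
base pitch p_b = π·m·cos α = 5.903073
CR = (11.566831 + 27.262281 − 76.510641·sin 22.93413°)/5.903073 = 1.527173
contact ratio ≈ 1.5272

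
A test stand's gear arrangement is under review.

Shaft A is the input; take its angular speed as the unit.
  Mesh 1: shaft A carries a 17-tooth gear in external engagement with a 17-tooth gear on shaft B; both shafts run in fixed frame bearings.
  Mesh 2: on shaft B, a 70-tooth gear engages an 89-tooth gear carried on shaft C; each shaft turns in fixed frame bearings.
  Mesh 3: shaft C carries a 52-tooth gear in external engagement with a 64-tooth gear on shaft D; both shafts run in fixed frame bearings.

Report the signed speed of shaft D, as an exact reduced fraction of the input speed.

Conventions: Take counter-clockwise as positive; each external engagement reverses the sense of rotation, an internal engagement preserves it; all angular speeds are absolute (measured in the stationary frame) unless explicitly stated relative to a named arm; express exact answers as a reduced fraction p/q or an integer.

-455/712

3-mesh fixed-axis compound train (all bearings frame-fixed)
mesh 1 [17T→17T]: |ω|/ω_in = 1×17/17 = 1, sense flips to −
mesh 2 [70T→89T]: |ω|/ω_in = 1×70/89 = 70/89, sense flips to +
mesh 3 [52T→64T]: |ω|/ω_in = (70/89)×52/64 = 455/712, sense flips to −
signed output speed (× input speed) = -455/712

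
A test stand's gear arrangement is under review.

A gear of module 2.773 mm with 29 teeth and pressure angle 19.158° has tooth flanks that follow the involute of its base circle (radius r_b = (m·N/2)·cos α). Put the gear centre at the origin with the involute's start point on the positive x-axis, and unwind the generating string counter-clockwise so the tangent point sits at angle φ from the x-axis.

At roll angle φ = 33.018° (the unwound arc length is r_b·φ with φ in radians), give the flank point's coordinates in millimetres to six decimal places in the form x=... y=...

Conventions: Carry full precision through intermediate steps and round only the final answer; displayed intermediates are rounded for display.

x=43.774293 y=2.343394

single-mesh involute tooth geometry (29T wheel at module 2.773)
pitch radius r_p = m·N/2 = 2.773·29/2 = 40.208500
base radius r_b = r_p·cos α = 40.208500·cos 19.158° = 37.981640
roll angle φ = 33.018° = 0.57627281 rad
x = r_b·(cos φ + φ·sin φ) = 43.774293
y = r_b·(sin φ − φ·cos φ) = 2.343394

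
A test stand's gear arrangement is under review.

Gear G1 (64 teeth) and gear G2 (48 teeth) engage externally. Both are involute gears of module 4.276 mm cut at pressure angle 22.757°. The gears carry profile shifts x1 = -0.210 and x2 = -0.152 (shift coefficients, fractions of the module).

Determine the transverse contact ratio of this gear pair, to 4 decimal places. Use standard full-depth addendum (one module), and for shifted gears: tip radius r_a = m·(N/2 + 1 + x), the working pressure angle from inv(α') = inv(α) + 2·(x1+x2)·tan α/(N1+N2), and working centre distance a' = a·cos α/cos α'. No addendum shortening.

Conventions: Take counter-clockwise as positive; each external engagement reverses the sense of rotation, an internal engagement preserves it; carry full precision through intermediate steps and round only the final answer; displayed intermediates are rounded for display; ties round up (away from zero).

1.6929

class = single-mesh tooth geometry [involute pair 64T × 48T, m = 4.276]
base radii: r_b1 = 126.180138, r_b2 = 94.635103
tip radii: r_a1 = 140.210040, r_a2 = 106.250048
inv(α') = inv(22.757°) + 2·(-0.210-0.152)·tan α/(64+48) = 0.01958226  ⇒  α' = 21.83310°
a' = a·cos α / cos α' = 239.4560·cos 22.757°/cos 21.83310° = 237.877956
action lengths: √(r_a1²−r_b1²) = 61.134509, √(r_a2²−r_b2²) = 48.303933
base pitch p_b = π·m·cos α = 12.387706
CR = (61.134509 + 48.303933 − 237.877956·sin 21.83310°)/12.387706 = 1.692859
contact ratio ≈ 1.6929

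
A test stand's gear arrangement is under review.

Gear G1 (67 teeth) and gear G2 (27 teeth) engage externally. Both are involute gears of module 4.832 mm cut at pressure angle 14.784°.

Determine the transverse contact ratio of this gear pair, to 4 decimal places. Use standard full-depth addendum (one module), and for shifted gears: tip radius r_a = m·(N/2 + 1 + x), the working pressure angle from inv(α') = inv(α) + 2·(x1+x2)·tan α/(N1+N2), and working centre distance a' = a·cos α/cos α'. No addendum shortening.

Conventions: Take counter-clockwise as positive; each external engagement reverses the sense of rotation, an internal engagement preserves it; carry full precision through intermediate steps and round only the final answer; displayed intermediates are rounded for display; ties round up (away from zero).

recognized (one external pair, fixed centres): single-mesh tooth geometry, m = 4.832, N1 = 67, N2 = 27
base radii: r_b1 = 156.513176, r_b2 = 63.072474
tip radii: r_a1 = 166.704000, r_a2 = 70.064000
no profile shift: α' = α, a' = a
action lengths: √(r_a1²−r_b1²) = 57.392066, √(r_a2²−r_b2²) = 30.509459
base pitch p_b = π·m·cos α = 14.677631
CR = (57.392066 + 30.509459 − 227.104000·sin 14.78400°)/14.677631 = 2.040526
contact ratio ≈ 2.0405

2.0405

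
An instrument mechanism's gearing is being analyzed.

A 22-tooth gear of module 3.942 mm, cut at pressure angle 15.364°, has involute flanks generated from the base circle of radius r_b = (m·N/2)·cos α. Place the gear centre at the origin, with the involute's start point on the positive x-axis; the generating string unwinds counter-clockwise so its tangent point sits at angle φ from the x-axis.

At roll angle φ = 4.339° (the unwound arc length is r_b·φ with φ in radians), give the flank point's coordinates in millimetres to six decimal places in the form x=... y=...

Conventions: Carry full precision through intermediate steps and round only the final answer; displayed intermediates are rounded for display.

single-mesh involute tooth geometry (22T wheel at module 3.942)
pitch radius r_p = m·N/2 = 3.942·22/2 = 43.362000
base radius r_b = r_p·cos α = 43.362000·cos 15.364° = 41.812332
roll angle φ = 4.339° = 0.07572984 rad
x = r_b·(cos φ + φ·sin φ) = 41.932057
y = r_b·(sin φ − φ·cos φ) = 0.006050

x=41.932057 y=0.006050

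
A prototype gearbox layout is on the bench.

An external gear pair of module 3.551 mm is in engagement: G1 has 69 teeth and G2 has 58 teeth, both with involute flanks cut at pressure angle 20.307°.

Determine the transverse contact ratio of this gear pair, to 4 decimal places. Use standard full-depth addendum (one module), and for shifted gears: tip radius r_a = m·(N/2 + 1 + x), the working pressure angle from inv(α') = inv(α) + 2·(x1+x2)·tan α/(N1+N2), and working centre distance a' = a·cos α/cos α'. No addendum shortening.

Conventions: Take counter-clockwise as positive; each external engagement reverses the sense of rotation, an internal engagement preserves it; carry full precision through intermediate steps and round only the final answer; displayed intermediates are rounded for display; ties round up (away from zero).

class = single-mesh tooth geometry [involute pair 69T × 58T, m = 3.551]
base radii: r_b1 = 114.895111, r_b2 = 96.578499
tip radii: r_a1 = 126.060500, r_a2 = 106.530000
no profile shift: α' = α, a' = a
action lengths: √(r_a1²−r_b1²) = 51.868711, √(r_a2²−r_b2²) = 44.958141
base pitch p_b = π·m·cos α = 10.462424
CR = (51.868711 + 44.958141 − 225.488500·sin 20.30700°)/10.462424 = 1.775020
contact ratio ≈ 1.7750

1.7750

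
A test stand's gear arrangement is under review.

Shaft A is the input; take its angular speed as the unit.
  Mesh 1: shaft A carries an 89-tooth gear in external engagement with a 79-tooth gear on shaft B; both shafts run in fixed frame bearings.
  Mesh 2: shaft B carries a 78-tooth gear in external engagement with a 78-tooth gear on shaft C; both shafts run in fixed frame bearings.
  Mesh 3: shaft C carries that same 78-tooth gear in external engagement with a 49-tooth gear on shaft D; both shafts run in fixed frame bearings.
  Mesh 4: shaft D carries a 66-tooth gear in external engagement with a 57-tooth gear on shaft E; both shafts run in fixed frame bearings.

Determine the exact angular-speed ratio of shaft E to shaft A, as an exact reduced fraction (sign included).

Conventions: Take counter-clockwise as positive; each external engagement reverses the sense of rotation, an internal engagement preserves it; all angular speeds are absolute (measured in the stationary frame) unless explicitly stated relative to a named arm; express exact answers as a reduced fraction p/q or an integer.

152724/73549

class = fixed-axis compound train [4 meshes; 4 ratios multiply, 4 sense flips]
mesh 1 [89T→79T]: running ratio 89/79, sense −
mesh 2 [78T→78T]: running ratio 89/79, sense +
mesh 3 [78T→49T]: running ratio 6942/3871, sense −
mesh 4 [66T→57T]: running ratio 152724/73549, sense +
ω_out/ω_in = 152724/73549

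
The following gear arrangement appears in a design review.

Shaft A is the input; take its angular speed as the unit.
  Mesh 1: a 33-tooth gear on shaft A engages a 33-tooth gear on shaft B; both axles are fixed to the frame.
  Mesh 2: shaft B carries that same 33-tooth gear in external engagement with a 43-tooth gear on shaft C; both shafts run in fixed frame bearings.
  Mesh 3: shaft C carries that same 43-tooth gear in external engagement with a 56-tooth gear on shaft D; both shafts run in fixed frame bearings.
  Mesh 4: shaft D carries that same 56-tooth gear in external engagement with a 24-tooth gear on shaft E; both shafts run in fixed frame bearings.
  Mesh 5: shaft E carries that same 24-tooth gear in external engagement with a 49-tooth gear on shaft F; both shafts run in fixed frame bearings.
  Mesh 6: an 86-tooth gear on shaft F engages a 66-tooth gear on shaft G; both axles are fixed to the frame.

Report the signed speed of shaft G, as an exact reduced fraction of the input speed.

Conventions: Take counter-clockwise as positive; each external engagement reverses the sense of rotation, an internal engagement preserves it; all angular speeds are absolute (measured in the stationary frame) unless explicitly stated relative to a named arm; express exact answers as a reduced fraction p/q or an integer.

6-mesh fixed-axis compound train (all bearings frame-fixed)
mesh 1 [33T→33T]: |ω|/ω_in = 1×33/33 = 1, sense flips to −
mesh 2 [33T→43T]: |ω|/ω_in = 1×33/43 = 33/43, sense flips to +
mesh 3 [43T→56T]: |ω|/ω_in = (33/43)×43/56 = 33/56, sense flips to −
mesh 4 [56T→24T]: |ω|/ω_in = (33/56)×56/24 = 11/8, sense flips to +
mesh 5 [24T→49T]: |ω|/ω_in = (11/8)×24/49 = 33/49, sense flips to −
mesh 6 [86T→66T]: |ω|/ω_in = (33/49)×86/66 = 43/49, sense flips to +
signed output speed (× input speed) = 43/49

43/49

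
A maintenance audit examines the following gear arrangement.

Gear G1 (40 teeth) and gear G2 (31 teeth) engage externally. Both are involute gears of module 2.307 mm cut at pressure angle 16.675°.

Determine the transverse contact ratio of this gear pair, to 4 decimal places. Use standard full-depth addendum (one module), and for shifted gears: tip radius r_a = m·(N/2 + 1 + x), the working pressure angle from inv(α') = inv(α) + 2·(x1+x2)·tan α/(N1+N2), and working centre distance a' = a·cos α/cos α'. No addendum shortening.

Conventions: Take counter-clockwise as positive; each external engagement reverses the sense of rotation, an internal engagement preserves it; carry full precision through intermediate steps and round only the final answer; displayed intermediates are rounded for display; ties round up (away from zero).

topology: single-mesh involute geometry — m = 2.307, 40T/31T pair
base radii: r_b1 = 44.199711, r_b2 = 34.254776
tip radii: r_a1 = 48.447000, r_a2 = 38.065500
no profile shift: α' = α, a' = a
action lengths: √(r_a1²−r_b1²) = 19.836768, √(r_a2²−r_b2²) = 16.600982
base pitch p_b = π·m·cos α = 6.942874
CR = (19.836768 + 16.600982 − 81.898500·sin 16.67500°)/6.942874 = 1.863433
contact ratio ≈ 1.8634

1.8634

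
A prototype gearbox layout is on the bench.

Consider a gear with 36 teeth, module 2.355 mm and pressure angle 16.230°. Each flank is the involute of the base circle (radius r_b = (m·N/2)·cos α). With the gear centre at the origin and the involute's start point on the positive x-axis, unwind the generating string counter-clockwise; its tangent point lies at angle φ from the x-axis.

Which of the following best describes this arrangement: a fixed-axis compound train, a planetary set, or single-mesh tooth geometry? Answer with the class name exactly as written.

single-mesh tooth geometry

class = single-mesh tooth geometry [base-circle involute, m = 2.355, 36T]
classification: single-mesh tooth geometry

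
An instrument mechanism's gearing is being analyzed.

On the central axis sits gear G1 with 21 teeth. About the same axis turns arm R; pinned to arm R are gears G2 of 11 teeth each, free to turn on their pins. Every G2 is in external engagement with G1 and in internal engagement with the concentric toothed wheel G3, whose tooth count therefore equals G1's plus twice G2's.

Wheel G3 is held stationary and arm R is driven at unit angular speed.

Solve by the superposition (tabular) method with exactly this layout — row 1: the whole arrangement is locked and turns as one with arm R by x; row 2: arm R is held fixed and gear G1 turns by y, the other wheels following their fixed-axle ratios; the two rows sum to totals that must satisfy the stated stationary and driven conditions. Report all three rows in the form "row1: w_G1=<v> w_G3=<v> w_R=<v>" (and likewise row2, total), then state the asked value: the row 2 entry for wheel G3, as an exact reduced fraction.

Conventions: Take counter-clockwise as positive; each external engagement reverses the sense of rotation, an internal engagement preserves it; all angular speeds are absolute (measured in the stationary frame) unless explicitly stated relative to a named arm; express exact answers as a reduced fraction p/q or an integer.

class = planetary set [G3 = 21+2·11 = 43; Willis about the carrier]
row 1 — lock + rotate with arm: ω_sun = ω_ring = ω_arm = x
superposition row 2 [arm held]: sun y, ring −(21/43)·y, arm 0
boundary: total ω_ring = x − (21/43)·y = 0 and total ω_arm = x = 1  ⇒  y = 43/21, x = 1
row 2 ring = −(21/43)·43/21 = -1
totals (row 1 + row 2): sun 1 + 43/21 = 64/21, ring 1 + (-1) = 0, arm 1 + 0 = 1
asked cell (row2, ring) = -1

row1: w_G1=1 w_G3=1 w_R=1
row2: w_G1=43/21 w_G3=-1 w_R=0
total: w_G1=64/21 w_G3=0 w_R=1
asked value: -1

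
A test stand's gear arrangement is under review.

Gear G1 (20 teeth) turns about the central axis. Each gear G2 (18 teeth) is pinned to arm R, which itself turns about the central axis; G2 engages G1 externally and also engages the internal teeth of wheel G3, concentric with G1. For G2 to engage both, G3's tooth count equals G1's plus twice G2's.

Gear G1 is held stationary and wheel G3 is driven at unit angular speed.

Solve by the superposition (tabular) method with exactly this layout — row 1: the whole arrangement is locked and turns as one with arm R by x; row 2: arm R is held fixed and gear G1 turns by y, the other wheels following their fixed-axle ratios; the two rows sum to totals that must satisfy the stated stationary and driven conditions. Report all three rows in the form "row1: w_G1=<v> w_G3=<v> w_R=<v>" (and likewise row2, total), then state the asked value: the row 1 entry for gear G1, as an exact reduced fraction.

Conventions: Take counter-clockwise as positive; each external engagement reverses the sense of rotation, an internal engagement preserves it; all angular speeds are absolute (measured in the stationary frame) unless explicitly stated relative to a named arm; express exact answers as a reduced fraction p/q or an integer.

row1: w_G1=14/19 w_G3=14/19 w_R=14/19
row2: w_G1=-14/19 w_G3=5/19 w_R=0
total: w_G1=0 w_G3=1 w_R=14/19
asked value: 14/19

recognized (axles ride arm R): planetary set, 20/18/56 teeth
superposition row 1 [locked train]: every member turns x
row 2 (arm held, sun turns y): ω_ring = −(20/56)·y, ω_arm = 0
boundary: total ω_sun = x + y = 0 and total ω_ring = x − (20/56)·y = 1  ⇒  y = -14/19, x = 14/19
row 2 ring = −(20/56)·(-14/19) = 5/19
totals (row 1 + row 2): sun 14/19 + (-14/19) = 0, ring 14/19 + 5/19 = 1, arm 14/19 + 0 = 14/19
asked cell (row1, sun) = 14/19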